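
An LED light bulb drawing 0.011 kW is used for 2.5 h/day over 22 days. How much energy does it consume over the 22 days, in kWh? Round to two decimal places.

Runtime = 2.5 h/day × 22 days = 55 h
Energy = 0.011 kW × 55 h = 0.605 kWh ≈ 0.61 kWh

0.61 kWh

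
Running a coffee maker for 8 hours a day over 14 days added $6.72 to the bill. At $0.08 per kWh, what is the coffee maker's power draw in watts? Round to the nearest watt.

750 W

Energy = $6.72 ÷ $0.08/kWh = 84 kWh
Runtime = 8 h/day × 14 days = 112 h
Power = 84 kWh ÷ 112 h = 0.75 kW = 750 W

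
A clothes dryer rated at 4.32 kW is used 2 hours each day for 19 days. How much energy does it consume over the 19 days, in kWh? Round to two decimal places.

164.16 kWh

Runtime = 2 h/day × 19 days = 38 h
Energy = 4.32 kW × 38 h = 164.16 kWh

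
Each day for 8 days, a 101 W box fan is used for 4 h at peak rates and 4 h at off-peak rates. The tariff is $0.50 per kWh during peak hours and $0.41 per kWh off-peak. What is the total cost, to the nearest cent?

Peak energy = 0.101 kW × 4 h × 8 = 3.232 kWh
Off-peak energy = 0.101 kW × 4 h × 8 = 3.232 kWh
Cost = 3.232 × $0.50 + 3.232 × $0.41 = $1.616 + $1.32512 = $2.94

$2.94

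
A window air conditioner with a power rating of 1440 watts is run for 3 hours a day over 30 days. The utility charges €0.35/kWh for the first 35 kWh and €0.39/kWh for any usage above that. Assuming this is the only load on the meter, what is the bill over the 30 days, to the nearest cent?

€49.14

Runtime = 3 h/day × 30 days = 90 h
Energy = 1.44 kW × 90 h = 129.6 kWh
Tier 1 (0–35 kWh): 35 × €0.35 = €12.25
Above 35 kWh: 94.6 × €0.39 = €36.894
Bill = €49.14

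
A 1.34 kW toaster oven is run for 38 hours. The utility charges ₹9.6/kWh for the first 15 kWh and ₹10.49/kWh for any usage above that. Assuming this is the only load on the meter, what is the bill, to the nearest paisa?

Energy = 1.34 kW × 38 h = 50.92 kWh
Tier 1 (0–15 kWh): 15 × ₹9.6 = ₹144
Above 15 kWh: 35.92 × ₹10.49 = ₹376.8008
Bill = ₹520.80

₹520.80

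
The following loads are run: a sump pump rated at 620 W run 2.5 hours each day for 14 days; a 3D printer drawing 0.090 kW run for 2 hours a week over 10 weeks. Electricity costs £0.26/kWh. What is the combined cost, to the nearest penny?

sump pump: Runtime = 2.5 h/day × 14 days = 35 h
sump pump: 0.62 kW × 35 h = 21.7 kWh
3D printer: Runtime = 2 h/week × 10 weeks = 20 h
3D printer: 0.09 kW × 20 h = 1.8 kWh
Total energy = 23.5 kWh
Cost = 23.5 × £0.26 = £6.11

£6.11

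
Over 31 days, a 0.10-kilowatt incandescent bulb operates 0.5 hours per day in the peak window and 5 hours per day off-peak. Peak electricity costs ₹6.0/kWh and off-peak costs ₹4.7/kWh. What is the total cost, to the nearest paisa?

₹82.15

Peak energy = 0.1 kW × 0.5 h × 31 = 1.55 kWh
Off-peak energy = 0.1 kW × 5 h × 31 = 15.5 kWh
Cost = 1.55 × ₹6.0 + 15.5 × ₹4.7 = ₹9.3 + ₹72.85 = ₹82.15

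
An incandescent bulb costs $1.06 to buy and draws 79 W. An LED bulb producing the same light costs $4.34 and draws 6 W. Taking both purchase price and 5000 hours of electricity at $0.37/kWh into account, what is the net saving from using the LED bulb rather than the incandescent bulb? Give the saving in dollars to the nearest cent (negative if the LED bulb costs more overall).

$131.77

incandescent bulb: $1.06 + (79/1000) kW × 5000 h × $0.37 = $1.06 + $146.15 = $147.21
LED bulb: $4.34 + (6/1000) kW × 5000 h × $0.37 = $4.34 + $11.1 = $15.44
Saving = $147.21 − $15.44 = $131.77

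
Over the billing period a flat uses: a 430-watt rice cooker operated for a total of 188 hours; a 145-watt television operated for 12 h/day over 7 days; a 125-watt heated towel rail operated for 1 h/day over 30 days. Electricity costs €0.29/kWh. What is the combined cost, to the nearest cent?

rice cooker: 0.43 kW × 188 h = 80.84 kWh
television: Runtime = 12 h/day × 7 days = 84 h
television: 0.145 kW × 84 h = 12.18 kWh
heated towel rail: Runtime = 1 h/day × 30 days = 30 h
heated towel rail: 0.125 kW × 30 h = 3.75 kWh
Total energy = 96.77 kWh
Cost = 96.77 × €0.29 = €28.06

€28.06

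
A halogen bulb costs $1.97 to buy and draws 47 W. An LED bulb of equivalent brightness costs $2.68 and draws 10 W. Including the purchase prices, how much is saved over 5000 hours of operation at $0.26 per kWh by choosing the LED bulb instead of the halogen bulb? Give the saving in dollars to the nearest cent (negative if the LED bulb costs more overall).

$47.39

halogen bulb: $1.97 + (47/1000) kW × 5000 h × $0.26 = $1.97 + $61.1 = $63.07
LED bulb: $2.68 + (10/1000) kW × 5000 h × $0.26 = $2.68 + $13 = $15.68
Saving = $63.07 − $15.68 = $47.39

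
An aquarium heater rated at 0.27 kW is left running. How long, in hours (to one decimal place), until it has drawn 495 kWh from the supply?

1833.3 h

Hours = 495 kWh ÷ 0.27 kW = 1833.3 h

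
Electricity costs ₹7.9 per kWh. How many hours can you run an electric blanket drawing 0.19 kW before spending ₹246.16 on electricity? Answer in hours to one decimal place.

Energy available = ₹246.16 ÷ ₹7.9/kWh = 31.1595 kWh
Hours = 31.1595 kWh ÷ 0.19 kW = 164.0 h

164.0 h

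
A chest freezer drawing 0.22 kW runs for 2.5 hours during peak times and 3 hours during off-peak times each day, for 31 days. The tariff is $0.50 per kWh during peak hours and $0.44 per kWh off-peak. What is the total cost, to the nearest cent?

$17.53

Peak energy = 0.22 kW × 2.5 h × 31 = 17.05 kWh
Off-peak energy = 0.22 kW × 3 h × 31 = 20.46 kWh
Cost = 17.05 × $0.50 + 20.46 × $0.44 = $8.525 + $9.0024 = $17.53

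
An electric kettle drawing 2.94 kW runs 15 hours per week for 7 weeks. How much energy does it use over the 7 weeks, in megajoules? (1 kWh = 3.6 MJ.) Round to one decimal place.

Runtime = 15 h/week × 7 weeks = 105 h
Energy = 2.94 kW × 105 h = 308.7 kWh
= 308.7 × 3.6 MJ = 1111.3 MJ

1111.3 MJ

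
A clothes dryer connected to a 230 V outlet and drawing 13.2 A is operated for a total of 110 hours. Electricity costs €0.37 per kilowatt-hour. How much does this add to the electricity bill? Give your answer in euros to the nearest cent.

Power = 13.2 A × 230 V = 3036 W = 3.036 kW
Energy = 3.036 kW × 110 h = 333.96 kWh
Cost = 333.96 kWh × €0.37/kWh = €123.57

€123.57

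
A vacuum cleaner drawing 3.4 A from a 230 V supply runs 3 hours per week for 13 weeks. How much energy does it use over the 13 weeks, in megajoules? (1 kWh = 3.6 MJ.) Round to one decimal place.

109.8 MJ

Power = 3.4 A × 230 V = 782 W = 0.782 kW
Runtime = 3 h/week × 13 weeks = 39 h
Energy = 0.782 kW × 39 h = 30.498 kWh
= 30.498 × 3.6 MJ = 109.8 MJ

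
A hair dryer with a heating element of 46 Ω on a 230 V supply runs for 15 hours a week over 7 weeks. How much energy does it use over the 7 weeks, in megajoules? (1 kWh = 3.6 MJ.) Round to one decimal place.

Power = V²/R = 230²/46 = 1150 W = 1.15 kW
Runtime = 15 h/week × 7 weeks = 105 h
Energy = 1.15 kW × 105 h = 120.75 kWh
= 120.75 × 3.6 MJ = 434.7 MJ

434.7 MJ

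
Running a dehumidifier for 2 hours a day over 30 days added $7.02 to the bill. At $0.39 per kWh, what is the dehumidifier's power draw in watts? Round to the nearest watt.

Energy = $7.02 ÷ $0.39/kWh = 18 kWh
Runtime = 2 h/day × 30 days = 60 h
Power = 18 kWh ÷ 60 h = 0.3 kW = 300 W

300 W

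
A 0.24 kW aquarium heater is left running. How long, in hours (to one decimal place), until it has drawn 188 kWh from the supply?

Hours = 188 kWh ÷ 0.24 kW = 783.3 h

783.3 h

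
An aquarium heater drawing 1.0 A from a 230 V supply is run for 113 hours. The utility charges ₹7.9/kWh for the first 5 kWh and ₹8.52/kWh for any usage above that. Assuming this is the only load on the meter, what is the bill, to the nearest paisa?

₹218.33

Power = 1.0 A × 230 V = 230 W = 0.23 kW
Energy = 0.23 kW × 113 h = 25.99 kWh
Tier 1 (0–5 kWh): 5 × ₹7.9 = ₹39.5
Above 5 kWh: 20.99 × ₹8.52 = ₹178.8348
Bill = ₹218.33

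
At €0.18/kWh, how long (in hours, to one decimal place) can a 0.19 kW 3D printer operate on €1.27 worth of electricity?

Energy available = €1.27 ÷ €0.18/kWh = 7.0556 kWh
Hours = 7.0556 kWh ÷ 0.19 kW = 37.1 h

37.1 h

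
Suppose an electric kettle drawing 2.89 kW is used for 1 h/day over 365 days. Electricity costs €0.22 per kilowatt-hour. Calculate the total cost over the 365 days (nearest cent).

Runtime = 1 h/day × 365 days = 365 h
Energy = 2.89 kW × 365 h = 1054.85 kWh
Cost = 1054.85 kWh × €0.22/kWh = €232.07

€232.07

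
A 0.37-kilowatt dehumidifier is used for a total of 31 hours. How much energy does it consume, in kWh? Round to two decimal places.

Energy = 0.37 kW × 31 h = 11.47 kWh

11.47 kWh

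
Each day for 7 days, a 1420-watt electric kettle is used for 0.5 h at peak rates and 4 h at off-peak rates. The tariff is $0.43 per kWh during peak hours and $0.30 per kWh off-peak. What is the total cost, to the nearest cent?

$14.07

Peak energy = 1.42 kW × 0.5 h × 7 = 4.97 kWh
Off-peak energy = 1.42 kW × 4 h × 7 = 39.76 kWh
Cost = 4.97 × $0.43 + 39.76 × $0.30 = $2.1371 + $11.928 = $14.07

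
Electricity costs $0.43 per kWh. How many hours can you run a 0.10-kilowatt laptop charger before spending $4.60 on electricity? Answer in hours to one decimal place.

Energy available = $4.60 ÷ $0.43/kWh = 10.6977 kWh
Hours = 10.6977 kWh ÷ 0.1 kW = 107.0 h

107.0 h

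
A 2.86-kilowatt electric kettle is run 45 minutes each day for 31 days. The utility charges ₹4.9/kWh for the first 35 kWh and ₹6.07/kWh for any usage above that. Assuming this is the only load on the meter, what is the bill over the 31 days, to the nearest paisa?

₹362.67

Runtime = 45 min × 31 = 1395 min = 23.25 h
Energy = 2.86 kW × 23.25 h = 66.495 kWh
Tier 1 (0–35 kWh): 35 × ₹4.9 = ₹171.5
Above 35 kWh: 31.495 × ₹6.07 = ₹191.17465
Bill = ₹362.67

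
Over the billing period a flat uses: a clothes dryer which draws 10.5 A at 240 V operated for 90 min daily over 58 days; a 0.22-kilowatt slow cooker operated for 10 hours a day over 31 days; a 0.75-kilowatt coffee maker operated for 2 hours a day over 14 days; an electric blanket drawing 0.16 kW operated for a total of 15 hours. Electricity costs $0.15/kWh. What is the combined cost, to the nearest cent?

clothes dryer: Power = 10.5 A × 240 V = 2520 W = 2.52 kW
clothes dryer: Runtime = 90 min × 58 = 5220 min = 87 h
clothes dryer: 2.52 kW × 87 h = 219.24 kWh
slow cooker: Runtime = 10 h/day × 31 days = 310 h
slow cooker: 0.22 kW × 310 h = 68.2 kWh
coffee maker: Runtime = 2 h/day × 14 days = 28 h
coffee maker: 0.75 kW × 28 h = 21 kWh
electric blanket: 0.16 kW × 15 h = 2.4 kWh
Total energy = 310.84 kWh
Cost = 310.84 × $0.15 = $46.63

$46.63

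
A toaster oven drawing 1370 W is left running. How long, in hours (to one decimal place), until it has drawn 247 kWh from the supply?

180.3 h

Hours = 247 kWh ÷ 1.37 kW = 180.3 h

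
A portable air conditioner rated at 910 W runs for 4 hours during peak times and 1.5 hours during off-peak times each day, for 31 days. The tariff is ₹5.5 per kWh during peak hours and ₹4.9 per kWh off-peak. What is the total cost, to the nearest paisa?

₹827.96

Peak energy = 0.91 kW × 4 h × 31 = 112.84 kWh
Off-peak energy = 0.91 kW × 1.5 h × 31 = 42.315 kWh
Cost = 112.84 × ₹5.5 + 42.315 × ₹4.9 = ₹620.62 + ₹207.3435 = ₹827.96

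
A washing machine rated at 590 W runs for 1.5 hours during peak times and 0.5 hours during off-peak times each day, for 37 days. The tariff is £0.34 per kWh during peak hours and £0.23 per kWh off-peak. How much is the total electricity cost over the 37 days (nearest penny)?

£13.64

Peak energy = 0.59 kW × 1.5 h × 37 = 32.745 kWh
Off-peak energy = 0.59 kW × 0.5 h × 37 = 10.915 kWh
Cost = 32.745 × £0.34 + 10.915 × £0.23 = £11.1333 + £2.51045 = £13.64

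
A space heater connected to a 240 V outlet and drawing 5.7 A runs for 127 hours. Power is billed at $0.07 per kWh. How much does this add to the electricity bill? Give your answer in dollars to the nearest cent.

$12.16

Power = 5.7 A × 240 V = 1368 W = 1.368 kW
Energy = 1.368 kW × 127 h = 173.736 kWh
Cost = 173.736 kWh × $0.07/kWh = $12.16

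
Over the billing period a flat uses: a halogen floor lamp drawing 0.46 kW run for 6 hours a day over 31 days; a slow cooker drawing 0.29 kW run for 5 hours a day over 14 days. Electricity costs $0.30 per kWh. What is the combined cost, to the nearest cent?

halogen floor lamp: Runtime = 6 h/day × 31 days = 186 h
halogen floor lamp: 0.46 kW × 186 h = 85.56 kWh
slow cooker: Runtime = 5 h/day × 14 days = 70 h
slow cooker: 0.29 kW × 70 h = 20.3 kWh
Total energy = 105.86 kWh
Cost = 105.86 × $0.30 = $31.76

$31.76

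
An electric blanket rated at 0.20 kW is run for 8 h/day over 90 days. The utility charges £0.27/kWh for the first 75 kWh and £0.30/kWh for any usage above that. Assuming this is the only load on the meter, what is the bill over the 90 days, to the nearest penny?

£40.95

Runtime = 8 h/day × 90 days = 720 h
Energy = 0.2 kW × 720 h = 144 kWh
Tier 1 (0–75 kWh): 75 × £0.27 = £20.25
Above 75 kWh: 69 × £0.30 = £20.7
Bill = £40.95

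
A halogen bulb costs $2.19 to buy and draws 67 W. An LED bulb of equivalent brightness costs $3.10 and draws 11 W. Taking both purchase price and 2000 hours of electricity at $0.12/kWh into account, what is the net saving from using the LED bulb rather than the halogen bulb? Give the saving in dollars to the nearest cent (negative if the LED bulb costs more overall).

halogen bulb: $2.19 + (67/1000) kW × 2000 h × $0.12 = $2.19 + $16.08 = $18.27
LED bulb: $3.10 + (11/1000) kW × 2000 h × $0.12 = $3.10 + $2.64 = $5.74
Saving = $18.27 − $5.74 = $12.53

$12.53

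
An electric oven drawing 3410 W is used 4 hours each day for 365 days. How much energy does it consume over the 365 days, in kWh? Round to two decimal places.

4978.60 kWh

Runtime = 4 h/day × 365 days = 1460 h
Energy = 3.41 kW × 1460 h = 4978.6 kWh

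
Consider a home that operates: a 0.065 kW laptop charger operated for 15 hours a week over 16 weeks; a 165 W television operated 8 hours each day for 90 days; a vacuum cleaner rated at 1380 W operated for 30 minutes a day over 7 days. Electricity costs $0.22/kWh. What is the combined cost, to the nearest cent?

$30.63

laptop charger: Runtime = 15 h/week × 16 weeks = 240 h
laptop charger: 0.065 kW × 240 h = 15.6 kWh
television: Runtime = 8 h/day × 90 days = 720 h
television: 0.165 kW × 720 h = 118.8 kWh
vacuum cleaner: Runtime = 30 min × 7 = 210 min = 3.5 h
vacuum cleaner: 1.38 kW × 3.5 h = 4.83 kWh
Total energy = 139.23 kWh
Cost = 139.23 × $0.22 = $30.63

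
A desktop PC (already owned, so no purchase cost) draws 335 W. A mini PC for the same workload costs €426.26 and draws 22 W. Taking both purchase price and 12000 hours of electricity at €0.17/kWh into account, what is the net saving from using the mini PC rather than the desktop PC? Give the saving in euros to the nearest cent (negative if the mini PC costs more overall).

€212.26

desktop PC: €0.00 + (335/1000) kW × 12000 h × €0.17 = €0.00 + €683.4 = €683.4
mini PC: €426.26 + (22/1000) kW × 12000 h × €0.17 = €426.26 + €44.88 = €471.14
Saving = €683.4 − €471.14 = €212.26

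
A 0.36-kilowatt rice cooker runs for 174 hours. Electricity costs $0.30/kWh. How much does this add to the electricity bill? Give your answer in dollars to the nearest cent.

$18.79

Energy = 0.36 kW × 174 h = 62.64 kWh
Cost = 62.64 kWh × $0.30/kWh = $18.79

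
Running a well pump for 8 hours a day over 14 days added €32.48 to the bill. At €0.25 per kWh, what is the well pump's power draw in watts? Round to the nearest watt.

Energy = €32.48 ÷ €0.25/kWh = 129.92 kWh
Runtime = 8 h/day × 14 days = 112 h
Power = 129.92 kWh ÷ 112 h = 1.16 kW = 1160 W

1160 W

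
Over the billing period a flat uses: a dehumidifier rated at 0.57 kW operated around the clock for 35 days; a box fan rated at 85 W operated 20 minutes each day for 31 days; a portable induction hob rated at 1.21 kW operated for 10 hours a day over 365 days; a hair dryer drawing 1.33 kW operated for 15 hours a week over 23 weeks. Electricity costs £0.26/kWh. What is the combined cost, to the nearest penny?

dehumidifier: Runtime = 24 h × 35 = 840 h
dehumidifier: 0.57 kW × 840 h = 478.8 kWh
box fan: Runtime = 20 min × 31 = 620 min = 10.333333… h
box fan: 0.085 kW × 10.333333… h = 0.878333… kWh
portable induction hob: Runtime = 10 h/day × 365 days = 3650 h
portable induction hob: 1.21 kW × 3650 h = 4416.5 kWh
hair dryer: Runtime = 15 h/week × 23 weeks = 345 h
hair dryer: 1.33 kW × 345 h = 458.85 kWh
Total energy = 5355.028333… kWh
Cost = 5355.028333… × £0.26 = £1392.31

£1392.31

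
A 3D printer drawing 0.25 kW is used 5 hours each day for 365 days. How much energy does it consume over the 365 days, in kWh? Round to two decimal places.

456.25 kWh

Runtime = 5 h/day × 365 days = 1825 h
Energy = 0.25 kW × 1825 h = 456.25 kWh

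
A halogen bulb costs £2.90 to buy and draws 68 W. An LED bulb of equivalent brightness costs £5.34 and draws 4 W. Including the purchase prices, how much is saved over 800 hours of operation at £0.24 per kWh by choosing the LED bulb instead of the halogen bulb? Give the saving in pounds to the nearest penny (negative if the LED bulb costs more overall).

halogen bulb: £2.90 + (68/1000) kW × 800 h × £0.24 = £2.90 + £13.056 = £15.956
LED bulb: £5.34 + (4/1000) kW × 800 h × £0.24 = £5.34 + £0.768 = £6.108
Saving = £15.956 − £6.108 = £9.848 → £9.85

£9.85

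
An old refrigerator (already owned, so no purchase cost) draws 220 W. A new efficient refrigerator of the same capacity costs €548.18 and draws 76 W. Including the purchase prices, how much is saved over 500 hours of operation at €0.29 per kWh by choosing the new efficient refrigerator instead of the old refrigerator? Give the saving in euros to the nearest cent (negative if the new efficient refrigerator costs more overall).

old refrigerator: €0.00 + (220/1000) kW × 500 h × €0.29 = €0.00 + €31.9 = €31.9
new efficient refrigerator: €548.18 + (76/1000) kW × 500 h × €0.29 = €548.18 + €11.02 = €559.2
Saving = €31.9 − €559.2 = −€527.3

-€527.30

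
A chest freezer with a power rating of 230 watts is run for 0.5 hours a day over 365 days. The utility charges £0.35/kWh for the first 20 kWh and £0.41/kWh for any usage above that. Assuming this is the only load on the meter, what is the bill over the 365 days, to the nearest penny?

Runtime = 0.5 h/day × 365 days = 182.5 h
Energy = 0.23 kW × 182.5 h = 41.975 kWh
Tier 1 (0–20 kWh): 20 × £0.35 = £7
Above 20 kWh: 21.975 × £0.41 = £9.00975
Bill = £16.01

£16.01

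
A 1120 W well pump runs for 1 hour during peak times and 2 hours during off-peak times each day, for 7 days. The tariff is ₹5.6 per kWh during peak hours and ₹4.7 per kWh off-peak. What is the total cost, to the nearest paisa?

Peak energy = 1.12 kW × 1 h × 7 = 7.84 kWh
Off-peak energy = 1.12 kW × 2 h × 7 = 15.68 kWh
Cost = 7.84 × ₹5.6 + 15.68 × ₹4.7 = ₹43.904 + ₹73.696 = ₹117.60

₹117.60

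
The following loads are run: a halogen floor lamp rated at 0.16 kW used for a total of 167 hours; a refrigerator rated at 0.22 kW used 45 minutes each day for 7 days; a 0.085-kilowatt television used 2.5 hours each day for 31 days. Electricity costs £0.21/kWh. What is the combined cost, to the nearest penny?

halogen floor lamp: 0.16 kW × 167 h = 26.72 kWh
refrigerator: Runtime = 45 min × 7 = 315 min = 5.25 h
refrigerator: 0.22 kW × 5.25 h = 1.155 kWh
television: Runtime = 2.5 h/day × 31 days = 77.5 h
television: 0.085 kW × 77.5 h = 6.5875 kWh
Total energy = 34.4625 kWh
Cost = 34.4625 × £0.21 = £7.24

£7.24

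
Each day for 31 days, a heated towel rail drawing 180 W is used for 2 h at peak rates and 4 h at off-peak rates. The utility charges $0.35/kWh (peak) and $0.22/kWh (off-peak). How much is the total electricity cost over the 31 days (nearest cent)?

$8.82

Peak energy = 0.18 kW × 2 h × 31 = 11.16 kWh
Off-peak energy = 0.18 kW × 4 h × 31 = 22.32 kWh
Cost = 11.16 × $0.35 + 22.32 × $0.22 = $3.906 + $4.9104 = $8.82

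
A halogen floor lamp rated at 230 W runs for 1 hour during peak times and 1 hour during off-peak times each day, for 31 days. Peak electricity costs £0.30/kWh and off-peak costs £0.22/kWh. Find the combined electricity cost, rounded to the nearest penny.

£3.71

Peak energy = 0.23 kW × 1 h × 31 = 7.13 kWh
Off-peak energy = 0.23 kW × 1 h × 31 = 7.13 kWh
Cost = 7.13 × £0.30 + 7.13 × £0.22 = £2.139 + £1.5686 = £3.71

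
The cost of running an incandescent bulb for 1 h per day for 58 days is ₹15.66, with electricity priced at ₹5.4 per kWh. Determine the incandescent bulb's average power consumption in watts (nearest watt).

50 W

Energy = ₹15.66 ÷ ₹5.4/kWh = 2.9 kWh
Runtime = 1 h/day × 58 days = 58 h
Power = 2.9 kWh ÷ 58 h = 0.05 kW = 50 W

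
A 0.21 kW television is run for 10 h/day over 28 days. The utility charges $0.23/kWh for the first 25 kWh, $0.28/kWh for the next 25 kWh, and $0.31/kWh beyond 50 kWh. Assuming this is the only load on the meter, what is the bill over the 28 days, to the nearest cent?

$15.48

Runtime = 10 h/day × 28 days = 280 h
Energy = 0.21 kW × 280 h = 58.8 kWh
Tier 1 (0–25 kWh): 25 × $0.23 = $5.75
Tier 2 (25–50 kWh): 25 × $0.28 = $7
Above 50 kWh: 8.8 × $0.31 = $2.728
Bill = $15.48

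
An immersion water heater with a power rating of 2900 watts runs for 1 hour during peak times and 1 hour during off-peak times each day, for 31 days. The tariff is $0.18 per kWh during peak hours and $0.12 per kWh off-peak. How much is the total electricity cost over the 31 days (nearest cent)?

$26.97

Peak energy = 2.9 kW × 1 h × 31 = 89.9 kWh
Off-peak energy = 2.9 kW × 1 h × 31 = 89.9 kWh
Cost = 89.9 × $0.18 + 89.9 × $0.12 = $16.182 + $10.788 = $26.97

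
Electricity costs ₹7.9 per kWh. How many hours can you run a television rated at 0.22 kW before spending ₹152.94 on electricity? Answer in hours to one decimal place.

88.0 h

Energy available = ₹152.94 ÷ ₹7.9/kWh = 19.3595 kWh
Hours = 19.3595 kWh ÷ 0.22 kW = 88.0 h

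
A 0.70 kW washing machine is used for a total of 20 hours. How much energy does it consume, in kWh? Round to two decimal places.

14.00 kWh

Energy = 0.7 kW × 20 h = 14 kWh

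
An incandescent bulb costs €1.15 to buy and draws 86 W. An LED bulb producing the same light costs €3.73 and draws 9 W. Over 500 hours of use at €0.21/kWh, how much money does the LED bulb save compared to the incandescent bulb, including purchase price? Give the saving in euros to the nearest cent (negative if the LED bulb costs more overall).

incandescent bulb: €1.15 + (86/1000) kW × 500 h × €0.21 = €1.15 + €9.03 = €10.18
LED bulb: €3.73 + (9/1000) kW × 500 h × €0.21 = €3.73 + €0.945 = €4.675
Saving = €10.18 − €4.675 = €5.505 → €5.51

€5.51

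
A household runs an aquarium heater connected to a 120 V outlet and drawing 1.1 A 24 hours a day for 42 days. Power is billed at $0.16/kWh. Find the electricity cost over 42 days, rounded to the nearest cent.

Power = 1.1 A × 120 V = 132 W = 0.132 kW
Runtime = 24 h × 42 = 1008 h
Energy = 0.132 kW × 1008 h = 133.056 kWh
Cost = 133.056 kWh × $0.16/kWh = $21.29

$21.29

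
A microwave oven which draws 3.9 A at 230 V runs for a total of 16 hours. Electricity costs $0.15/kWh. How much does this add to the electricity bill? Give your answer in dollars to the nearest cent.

$2.15

Power = 3.9 A × 230 V = 897 W = 0.897 kW
Energy = 0.897 kW × 16 h = 14.352 kWh
Cost = 14.352 kWh × $0.15/kWh = $2.15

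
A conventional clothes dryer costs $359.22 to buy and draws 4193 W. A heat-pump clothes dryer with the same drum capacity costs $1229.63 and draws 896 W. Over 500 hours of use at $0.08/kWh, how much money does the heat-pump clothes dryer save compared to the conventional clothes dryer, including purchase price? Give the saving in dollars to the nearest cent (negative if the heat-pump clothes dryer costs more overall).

-$738.53

conventional clothes dryer: $359.22 + (4193/1000) kW × 500 h × $0.08 = $359.22 + $167.72 = $526.94
heat-pump clothes dryer: $1229.63 + (896/1000) kW × 500 h × $0.08 = $1229.63 + $35.84 = $1265.47
Saving = $526.94 − $1265.47 = −$738.53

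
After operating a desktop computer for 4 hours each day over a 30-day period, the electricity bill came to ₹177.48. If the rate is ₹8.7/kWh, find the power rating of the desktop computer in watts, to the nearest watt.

170 W

Energy = ₹177.48 ÷ ₹8.7/kWh = 20.4 kWh
Runtime = 4 h/day × 30 days = 120 h
Power = 20.4 kWh ÷ 120 h = 0.17 kW = 170 W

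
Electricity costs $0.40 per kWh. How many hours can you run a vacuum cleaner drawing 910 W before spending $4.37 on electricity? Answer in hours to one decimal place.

Energy available = $4.37 ÷ $0.40/kWh = 10.925 kWh
Hours = 10.925 kWh ÷ 0.91 kW = 12.0 h

12.0 h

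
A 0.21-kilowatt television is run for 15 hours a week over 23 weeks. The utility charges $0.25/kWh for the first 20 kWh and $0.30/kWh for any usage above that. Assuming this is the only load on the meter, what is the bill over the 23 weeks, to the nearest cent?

$20.74

Runtime = 15 h/week × 23 weeks = 345 h
Energy = 0.21 kW × 345 h = 72.45 kWh
Tier 1 (0–20 kWh): 20 × $0.25 = $5
Above 20 kWh: 52.45 × $0.30 = $15.735
Bill = $20.74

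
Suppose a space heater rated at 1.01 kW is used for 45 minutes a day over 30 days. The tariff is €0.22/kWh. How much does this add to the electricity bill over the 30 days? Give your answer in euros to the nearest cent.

Runtime = 45 min × 30 = 1350 min = 22.5 h
Energy = 1.01 kW × 22.5 h = 22.725 kWh
Cost = 22.725 kWh × €0.22/kWh = €5.00

€5.00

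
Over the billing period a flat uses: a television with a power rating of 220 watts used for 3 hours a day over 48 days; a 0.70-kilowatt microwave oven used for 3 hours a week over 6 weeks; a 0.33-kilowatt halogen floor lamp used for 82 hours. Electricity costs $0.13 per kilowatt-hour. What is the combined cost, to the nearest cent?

television: Runtime = 3 h/day × 48 days = 144 h
television: 0.22 kW × 144 h = 31.68 kWh
microwave oven: Runtime = 3 h/week × 6 weeks = 18 h
microwave oven: 0.7 kW × 18 h = 12.6 kWh
halogen floor lamp: 0.33 kW × 82 h = 27.06 kWh
Total energy = 71.34 kWh
Cost = 71.34 × $0.13 = $9.27

$9.27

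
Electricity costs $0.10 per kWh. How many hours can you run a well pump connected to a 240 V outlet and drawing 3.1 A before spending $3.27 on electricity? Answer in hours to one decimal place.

Power = 3.1 A × 240 V = 744 W = 0.744 kW
Energy available = $3.27 ÷ $0.10/kWh = 32.7 kWh
Hours = 32.7 kWh ÷ 0.744 kW = 44.0 h

44.0 h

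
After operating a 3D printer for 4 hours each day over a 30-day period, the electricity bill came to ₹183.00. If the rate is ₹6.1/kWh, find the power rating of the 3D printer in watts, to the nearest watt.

Energy = ₹183.00 ÷ ₹6.1/kWh = 30 kWh
Runtime = 4 h/day × 30 days = 120 h
Power = 30 kWh ÷ 120 h = 0.25 kW = 250 W

250 W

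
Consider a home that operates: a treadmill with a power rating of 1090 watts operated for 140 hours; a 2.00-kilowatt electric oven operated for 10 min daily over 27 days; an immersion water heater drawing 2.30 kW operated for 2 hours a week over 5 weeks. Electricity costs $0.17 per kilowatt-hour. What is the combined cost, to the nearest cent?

treadmill: 1.09 kW × 140 h = 152.6 kWh
electric oven: Runtime = 10 min × 27 = 270 min = 4.5 h
electric oven: 2 kW × 4.5 h = 9 kWh
immersion water heater: Runtime = 2 h/week × 5 weeks = 10 h
immersion water heater: 2.3 kW × 10 h = 23 kWh
Total energy = 184.6 kWh
Cost = 184.6 × $0.17 = $31.38

$31.38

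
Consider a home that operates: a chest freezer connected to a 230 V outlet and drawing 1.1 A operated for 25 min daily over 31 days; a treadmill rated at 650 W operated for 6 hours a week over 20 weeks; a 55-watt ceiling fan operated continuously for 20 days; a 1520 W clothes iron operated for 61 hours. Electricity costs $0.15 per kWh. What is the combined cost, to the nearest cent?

chest freezer: Power = 1.1 A × 230 V = 253 W = 0.253 kW
chest freezer: Runtime = 25 min × 31 = 775 min = 12.916666… h
chest freezer: 0.253 kW × 12.916666… h = 3.267916… kWh
treadmill: Runtime = 6 h/week × 20 weeks = 120 h
treadmill: 0.65 kW × 120 h = 78 kWh
ceiling fan: Runtime = 24 h × 20 = 480 h
ceiling fan: 0.055 kW × 480 h = 26.4 kWh
clothes iron: 1.52 kW × 61 h = 92.72 kWh
Total energy = 200.387916… kWh
Cost = 200.387916… × $0.15 = $30.06

$30.06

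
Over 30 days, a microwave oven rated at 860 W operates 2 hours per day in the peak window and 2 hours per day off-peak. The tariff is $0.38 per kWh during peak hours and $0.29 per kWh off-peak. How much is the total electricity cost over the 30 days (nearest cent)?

$34.57

Peak energy = 0.86 kW × 2 h × 30 = 51.6 kWh
Off-peak energy = 0.86 kW × 2 h × 30 = 51.6 kWh
Cost = 51.6 × $0.38 + 51.6 × $0.29 = $19.608 + $14.964 = $34.57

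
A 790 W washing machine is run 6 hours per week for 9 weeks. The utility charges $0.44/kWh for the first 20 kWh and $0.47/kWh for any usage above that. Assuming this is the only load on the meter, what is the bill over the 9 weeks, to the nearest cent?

$19.45

Runtime = 6 h/week × 9 weeks = 54 h
Energy = 0.79 kW × 54 h = 42.66 kWh
Tier 1 (0–20 kWh): 20 × $0.44 = $8.8
Above 20 kWh: 22.66 × $0.47 = $10.6502
Bill = $19.45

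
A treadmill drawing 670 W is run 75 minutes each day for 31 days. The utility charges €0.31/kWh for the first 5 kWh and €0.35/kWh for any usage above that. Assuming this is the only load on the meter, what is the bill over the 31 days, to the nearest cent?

€8.89

Runtime = 75 min × 31 = 2325 min = 38.75 h
Energy = 0.67 kW × 38.75 h = 25.9625 kWh
Tier 1 (0–5 kWh): 5 × €0.31 = €1.55
Above 5 kWh: 20.9625 × €0.35 = €7.336875
Bill = €8.89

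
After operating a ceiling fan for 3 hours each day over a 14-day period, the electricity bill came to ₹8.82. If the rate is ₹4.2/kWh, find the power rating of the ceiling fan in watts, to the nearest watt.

50 W

Energy = ₹8.82 ÷ ₹4.2/kWh = 2.1 kWh
Runtime = 3 h/day × 14 days = 42 h
Power = 2.1 kWh ÷ 42 h = 0.05 kW = 50 W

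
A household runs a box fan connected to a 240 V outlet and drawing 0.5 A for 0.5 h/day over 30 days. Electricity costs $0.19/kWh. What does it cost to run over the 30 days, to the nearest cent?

Power = 0.5 A × 240 V = 120 W = 0.12 kW
Runtime = 0.5 h/day × 30 days = 15 h
Energy = 0.12 kW × 15 h = 1.8 kWh
Cost = 1.8 kWh × $0.19/kWh = $0.34

$0.34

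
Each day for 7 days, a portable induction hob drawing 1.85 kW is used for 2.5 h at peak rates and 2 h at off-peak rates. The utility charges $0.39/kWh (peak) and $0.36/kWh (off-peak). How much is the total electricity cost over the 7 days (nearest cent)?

$21.95

Peak energy = 1.85 kW × 2.5 h × 7 = 32.375 kWh
Off-peak energy = 1.85 kW × 2 h × 7 = 25.9 kWh
Cost = 32.375 × $0.39 + 25.9 × $0.36 = $12.62625 + $9.324 = $21.95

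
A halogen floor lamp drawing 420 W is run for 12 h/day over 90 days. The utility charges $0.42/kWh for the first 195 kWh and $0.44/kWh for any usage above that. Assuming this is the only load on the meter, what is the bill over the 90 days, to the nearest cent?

Runtime = 12 h/day × 90 days = 1080 h
Energy = 0.42 kW × 1080 h = 453.6 kWh
Tier 1 (0–195 kWh): 195 × $0.42 = $81.9
Above 195 kWh: 258.6 × $0.44 = $113.784
Bill = $195.68

$195.68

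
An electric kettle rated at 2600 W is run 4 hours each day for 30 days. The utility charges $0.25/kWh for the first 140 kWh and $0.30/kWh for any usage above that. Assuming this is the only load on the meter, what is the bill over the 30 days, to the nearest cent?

$86.60

Runtime = 4 h/day × 30 days = 120 h
Energy = 2.6 kW × 120 h = 312 kWh
Tier 1 (0–140 kWh): 140 × $0.25 = $35
Above 140 kWh: 172 × $0.30 = $51.6
Bill = $86.60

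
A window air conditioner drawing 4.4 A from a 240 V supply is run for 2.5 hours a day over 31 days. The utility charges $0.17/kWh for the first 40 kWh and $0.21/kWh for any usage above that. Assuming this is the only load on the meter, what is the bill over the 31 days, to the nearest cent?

Power = 4.4 A × 240 V = 1056 W = 1.056 kW
Runtime = 2.5 h/day × 31 days = 77.5 h
Energy = 1.056 kW × 77.5 h = 81.84 kWh
Tier 1 (0–40 kWh): 40 × $0.17 = $6.8
Above 40 kWh: 41.84 × $0.21 = $8.7864
Bill = $15.59

$15.59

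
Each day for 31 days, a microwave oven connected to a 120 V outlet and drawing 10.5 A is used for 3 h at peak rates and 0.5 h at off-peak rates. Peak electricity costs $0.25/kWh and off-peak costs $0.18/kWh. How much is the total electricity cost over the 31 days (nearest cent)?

$32.81

Power = 10.5 A × 120 V = 1260 W = 1.26 kW
Peak energy = 1.26 kW × 3 h × 31 = 117.18 kWh
Off-peak energy = 1.26 kW × 0.5 h × 31 = 19.53 kWh
Cost = 117.18 × $0.25 + 19.53 × $0.18 = $29.295 + $3.5154 = $32.81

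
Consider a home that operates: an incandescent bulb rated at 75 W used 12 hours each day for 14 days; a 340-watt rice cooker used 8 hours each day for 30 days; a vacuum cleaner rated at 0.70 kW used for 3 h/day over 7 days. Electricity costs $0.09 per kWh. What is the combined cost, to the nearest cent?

incandescent bulb: Runtime = 12 h/day × 14 days = 168 h
incandescent bulb: 0.075 kW × 168 h = 12.6 kWh
rice cooker: Runtime = 8 h/day × 30 days = 240 h
rice cooker: 0.34 kW × 240 h = 81.6 kWh
vacuum cleaner: Runtime = 3 h/day × 7 days = 21 h
vacuum cleaner: 0.7 kW × 21 h = 14.7 kWh
Total energy = 108.9 kWh
Cost = 108.9 × $0.09 = $9.80

$9.80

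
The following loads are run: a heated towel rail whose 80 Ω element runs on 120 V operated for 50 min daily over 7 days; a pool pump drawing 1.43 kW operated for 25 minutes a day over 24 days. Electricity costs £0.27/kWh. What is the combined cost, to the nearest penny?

heated towel rail: Power = V²/R = 120²/80 = 180 W = 0.18 kW
heated towel rail: Runtime = 50 min × 7 = 350 min = 5.833333… h
heated towel rail: 0.18 kW × 5.833333… h = 1.05 kWh
pool pump: Runtime = 25 min × 24 = 600 min = 10 h
pool pump: 1.43 kW × 10 h = 14.3 kWh
Total energy = 15.35 kWh
Cost = 15.35 × £0.27 = £4.14

£4.14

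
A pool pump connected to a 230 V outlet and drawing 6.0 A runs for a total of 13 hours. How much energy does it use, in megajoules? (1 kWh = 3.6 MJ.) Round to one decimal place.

Power = 6.0 A × 230 V = 1380 W = 1.38 kW
Energy = 1.38 kW × 13 h = 17.94 kWh
= 17.94 × 3.6 MJ = 64.6 MJ

64.6 MJ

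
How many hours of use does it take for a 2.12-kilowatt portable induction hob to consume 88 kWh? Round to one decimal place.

41.5 h

Hours = 88 kWh ÷ 2.12 kW = 41.5 h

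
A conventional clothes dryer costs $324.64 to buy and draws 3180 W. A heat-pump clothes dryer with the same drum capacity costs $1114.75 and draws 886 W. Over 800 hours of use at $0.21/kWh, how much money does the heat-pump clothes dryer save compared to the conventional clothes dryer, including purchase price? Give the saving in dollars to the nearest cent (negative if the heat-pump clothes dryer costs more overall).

-$404.72

conventional clothes dryer: $324.64 + (3180/1000) kW × 800 h × $0.21 = $324.64 + $534.24 = $858.88
heat-pump clothes dryer: $1114.75 + (886/1000) kW × 800 h × $0.21 = $1114.75 + $148.848 = $1263.598
Saving = $858.88 − $1263.598 = −$404.718 → -$404.72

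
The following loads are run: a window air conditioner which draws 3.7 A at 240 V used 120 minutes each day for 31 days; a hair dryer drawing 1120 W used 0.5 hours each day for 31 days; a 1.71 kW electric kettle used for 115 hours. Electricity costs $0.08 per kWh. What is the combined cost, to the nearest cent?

$21.53

window air conditioner: Power = 3.7 A × 240 V = 888 W = 0.888 kW
window air conditioner: Runtime = 120 min × 31 = 3720 min = 62 h
window air conditioner: 0.888 kW × 62 h = 55.056 kWh
hair dryer: Runtime = 0.5 h/day × 31 days = 15.5 h
hair dryer: 1.12 kW × 15.5 h = 17.36 kWh
electric kettle: 1.71 kW × 115 h = 196.65 kWh
Total energy = 269.066 kWh
Cost = 269.066 × $0.08 = $21.53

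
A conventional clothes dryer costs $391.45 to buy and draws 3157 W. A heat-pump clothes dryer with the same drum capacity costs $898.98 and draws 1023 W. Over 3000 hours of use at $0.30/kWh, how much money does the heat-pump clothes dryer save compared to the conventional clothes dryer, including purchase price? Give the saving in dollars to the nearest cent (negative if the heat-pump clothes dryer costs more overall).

$1413.07

conventional clothes dryer: $391.45 + (3157/1000) kW × 3000 h × $0.30 = $391.45 + $2841.3 = $3232.75
heat-pump clothes dryer: $898.98 + (1023/1000) kW × 3000 h × $0.30 = $898.98 + $920.7 = $1819.68
Saving = $3232.75 − $1819.68 = $1413.07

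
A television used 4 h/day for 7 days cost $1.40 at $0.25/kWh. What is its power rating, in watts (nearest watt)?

Energy = $1.40 ÷ $0.25/kWh = 5.6 kWh
Runtime = 4 h/day × 7 days = 28 h
Power = 5.6 kWh ÷ 28 h = 0.2 kW = 200 W

200 W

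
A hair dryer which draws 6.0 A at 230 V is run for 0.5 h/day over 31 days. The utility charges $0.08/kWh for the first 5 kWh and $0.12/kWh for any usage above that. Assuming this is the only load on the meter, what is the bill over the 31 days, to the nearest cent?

Power = 6.0 A × 230 V = 1380 W = 1.38 kW
Runtime = 0.5 h/day × 31 days = 15.5 h
Energy = 1.38 kW × 15.5 h = 21.39 kWh
Tier 1 (0–5 kWh): 5 × $0.08 = $0.4
Above 5 kWh: 16.39 × $0.12 = $1.9668
Bill = $2.37

$2.37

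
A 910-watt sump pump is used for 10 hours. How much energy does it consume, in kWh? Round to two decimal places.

Energy = 0.91 kW × 10 h = 9.1 kWh

9.10 kWh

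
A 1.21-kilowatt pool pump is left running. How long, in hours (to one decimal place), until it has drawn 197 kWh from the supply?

Hours = 197 kWh ÷ 1.21 kW = 162.8 h

162.8 h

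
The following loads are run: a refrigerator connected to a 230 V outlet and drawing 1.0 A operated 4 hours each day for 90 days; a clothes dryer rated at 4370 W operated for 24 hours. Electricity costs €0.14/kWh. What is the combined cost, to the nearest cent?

€26.28

refrigerator: Power = 1.0 A × 230 V = 230 W = 0.23 kW
refrigerator: Runtime = 4 h/day × 90 days = 360 h
refrigerator: 0.23 kW × 360 h = 82.8 kWh
clothes dryer: 4.37 kW × 24 h = 104.88 kWh
Total energy = 187.68 kWh
Cost = 187.68 × €0.14 = €26.28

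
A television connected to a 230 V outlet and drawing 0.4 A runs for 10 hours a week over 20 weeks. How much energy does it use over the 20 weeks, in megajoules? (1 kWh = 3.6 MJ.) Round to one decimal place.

Power = 0.4 A × 230 V = 92 W = 0.092 kW
Runtime = 10 h/week × 20 weeks = 200 h
Energy = 0.092 kW × 200 h = 18.4 kWh
= 18.4 × 3.6 MJ = 66.2 MJ

66.2 MJ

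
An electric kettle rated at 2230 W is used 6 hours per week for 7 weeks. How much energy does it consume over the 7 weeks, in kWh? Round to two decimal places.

Runtime = 6 h/week × 7 weeks = 42 h
Energy = 2.23 kW × 42 h = 93.66 kWh

93.66 kWh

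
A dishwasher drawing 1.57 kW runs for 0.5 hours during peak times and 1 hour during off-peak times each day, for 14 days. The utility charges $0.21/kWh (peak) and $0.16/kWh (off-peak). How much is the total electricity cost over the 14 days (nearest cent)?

Peak energy = 1.57 kW × 0.5 h × 14 = 10.99 kWh
Off-peak energy = 1.57 kW × 1 h × 14 = 21.98 kWh
Cost = 10.99 × $0.21 + 21.98 × $0.16 = $2.3079 + $3.5168 = $5.82

$5.82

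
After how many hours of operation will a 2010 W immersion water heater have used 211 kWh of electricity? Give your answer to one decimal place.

105.0 h

Hours = 211 kWh ÷ 2.01 kW = 105.0 h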